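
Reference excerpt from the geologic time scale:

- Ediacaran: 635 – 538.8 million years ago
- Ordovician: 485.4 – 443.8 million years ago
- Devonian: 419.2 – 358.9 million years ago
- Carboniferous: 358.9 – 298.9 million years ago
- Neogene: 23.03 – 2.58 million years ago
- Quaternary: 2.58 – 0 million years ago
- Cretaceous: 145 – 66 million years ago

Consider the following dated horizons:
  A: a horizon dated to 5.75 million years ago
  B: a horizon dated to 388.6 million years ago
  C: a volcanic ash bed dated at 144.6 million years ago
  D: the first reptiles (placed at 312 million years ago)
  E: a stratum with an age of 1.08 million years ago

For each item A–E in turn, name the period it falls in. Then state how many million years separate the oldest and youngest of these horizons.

Match each age against the start–end ranges in the excerpt: A = 5.75 Ma → Neogene (23.03–2.58); B = 388.6 Ma → Devonian (419.2–358.9); C = 144.6 Ma → Cretaceous (145–66); D = 312 Ma → Carboniferous (358.9–298.9); E = 1.08 Ma → Quaternary (2.58–0).
The largest age is 388.6 Ma and the smallest is 1.08 Ma; their difference is 387.52 Myr.

A — Neogene; B — Devonian; C — Cretaceous; D — Carboniferous; E — Quaternary; span 387.52 million years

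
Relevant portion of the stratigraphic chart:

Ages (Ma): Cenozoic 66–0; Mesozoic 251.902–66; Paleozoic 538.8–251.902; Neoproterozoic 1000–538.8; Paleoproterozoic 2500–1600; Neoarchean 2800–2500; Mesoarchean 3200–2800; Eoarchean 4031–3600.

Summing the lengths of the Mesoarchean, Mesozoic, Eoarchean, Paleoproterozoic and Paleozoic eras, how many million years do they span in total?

2203.8 million years

Duration is start − end for each: (3200 − 2800) + (251.902 − 66) + (4031 − 3600) + (2500 − 1600) + (538.8 − 251.902).
That is 400 + 185.902 + 431 + 900 + 286.898, which totals 2203.8 million years.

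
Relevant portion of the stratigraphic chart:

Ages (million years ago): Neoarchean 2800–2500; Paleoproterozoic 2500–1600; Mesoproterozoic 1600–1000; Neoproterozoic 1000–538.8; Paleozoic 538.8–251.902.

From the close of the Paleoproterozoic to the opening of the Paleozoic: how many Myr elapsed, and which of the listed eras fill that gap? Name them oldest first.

The Paleoproterozoic closes at 1600 Ma and the Paleozoic opens at 538.8 Ma, so the interval is 1600 − 538.8 = 1061.2 Myr.
An era fits inside if it starts at or after 1600 Ma and ends at or before 538.8 Ma; oldest first that gives Mesoproterozoic, Neoproterozoic.

1061.2 million years; Mesoproterozoic, Neoproterozoic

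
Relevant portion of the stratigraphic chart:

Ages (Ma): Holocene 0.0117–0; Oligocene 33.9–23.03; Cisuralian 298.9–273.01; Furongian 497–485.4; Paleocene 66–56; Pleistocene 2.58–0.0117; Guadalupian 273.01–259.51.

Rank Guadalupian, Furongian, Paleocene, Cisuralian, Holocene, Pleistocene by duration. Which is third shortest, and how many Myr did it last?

Paleocene, 10 million years

Start − end for each: Guadalupian 273.01 − 259.51 = 13.5; Furongian 497 − 485.4 = 11.6; Paleocene 66 − 56 = 10; Cisuralian 298.9 − 273.01 = 25.89; Holocene 0.0117 − 0 = 0.0117; Pleistocene 2.58 − 0.0117 = 2.5683.
Ranking these from shortest: Holocene < Pleistocene < Paleocene < Furongian < Guadalupian < Cisuralian.
Position 3 in that ranking is Paleocene, which lasted 10 Myr.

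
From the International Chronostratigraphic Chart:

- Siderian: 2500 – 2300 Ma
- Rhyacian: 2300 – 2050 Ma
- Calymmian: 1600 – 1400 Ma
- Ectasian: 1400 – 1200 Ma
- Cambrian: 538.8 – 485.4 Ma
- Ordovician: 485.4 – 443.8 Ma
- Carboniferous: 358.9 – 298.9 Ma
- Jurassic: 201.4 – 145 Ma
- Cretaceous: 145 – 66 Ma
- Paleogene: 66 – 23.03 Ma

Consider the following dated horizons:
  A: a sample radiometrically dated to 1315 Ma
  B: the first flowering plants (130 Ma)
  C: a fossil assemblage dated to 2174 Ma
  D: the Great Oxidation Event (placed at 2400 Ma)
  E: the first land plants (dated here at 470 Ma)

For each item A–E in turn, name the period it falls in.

Match each age against the start–end ranges in the excerpt: A = 1315 Ma → Ectasian (1400–1200); B = 130 Ma → Cretaceous (145–66); C = 2174 Ma → Rhyacian (2300–2050); D = 2400 Ma → Siderian (2500–2300); E = 470 Ma → Ordovician (485.4–443.8).

A — Ectasian; B — Cretaceous; C — Rhyacian; D — Siderian; E — Ordovician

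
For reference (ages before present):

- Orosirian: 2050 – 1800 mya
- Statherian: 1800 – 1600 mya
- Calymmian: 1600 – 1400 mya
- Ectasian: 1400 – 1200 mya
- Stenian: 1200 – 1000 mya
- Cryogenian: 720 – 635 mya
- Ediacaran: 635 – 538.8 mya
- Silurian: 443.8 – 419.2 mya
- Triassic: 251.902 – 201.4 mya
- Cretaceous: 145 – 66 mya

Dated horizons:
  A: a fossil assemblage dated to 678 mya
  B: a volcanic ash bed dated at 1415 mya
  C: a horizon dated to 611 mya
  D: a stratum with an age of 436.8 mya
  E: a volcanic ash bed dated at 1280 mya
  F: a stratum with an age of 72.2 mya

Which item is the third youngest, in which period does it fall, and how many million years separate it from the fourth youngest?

Smaller Ma means younger, so youngest first: F 72.2 < D 436.8 < C 611 < A 678 < E 1280 < B 1415.
Counting 3 along gives C (611 Ma); the excerpt puts that inside the Ediacaran, 635–538.8 Ma.
Next in line is A (678 Ma), and 678 − 611 = 67 Myr.

C, in the Ediacaran; 67 million years to A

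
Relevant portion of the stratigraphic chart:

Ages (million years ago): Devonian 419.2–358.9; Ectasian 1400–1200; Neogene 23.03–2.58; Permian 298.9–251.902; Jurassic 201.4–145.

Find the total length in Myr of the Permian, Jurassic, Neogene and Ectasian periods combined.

323.848 million years

Each duration: Permian = 46.998; Jurassic = 56.4; Neogene = 20.45; Ectasian = 200.
Sum: 46.998 + 56.4 + 20.45 + 200 = 323.848 Myr.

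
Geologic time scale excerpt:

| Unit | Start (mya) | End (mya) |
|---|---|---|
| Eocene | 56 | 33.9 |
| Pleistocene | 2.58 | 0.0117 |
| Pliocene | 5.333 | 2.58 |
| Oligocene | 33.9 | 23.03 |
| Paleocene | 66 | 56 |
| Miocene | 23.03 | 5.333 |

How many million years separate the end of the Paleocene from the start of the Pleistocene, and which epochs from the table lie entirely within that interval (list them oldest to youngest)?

53.42 million years; Eocene, Oligocene, Miocene, Pliocene

End of Paleocene = 56 Ma; start of Pleistocene = 2.58 Ma.
Gap = 56 − 2.58 = 53.42 Myr.
Epochs wholly inside 56–2.58 Ma: Eocene (56–33.9), Oligocene (33.9–23.03), Miocene (23.03–5.333), Pliocene (5.333–2.58).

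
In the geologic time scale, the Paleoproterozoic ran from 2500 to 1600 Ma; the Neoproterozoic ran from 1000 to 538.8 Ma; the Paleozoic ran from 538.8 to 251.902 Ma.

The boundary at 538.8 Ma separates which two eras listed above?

Neoproterozoic and Paleozoic

The Neoproterozoic ends at 538.8 Ma and the Paleozoic begins at 538.8 Ma, so they share that boundary.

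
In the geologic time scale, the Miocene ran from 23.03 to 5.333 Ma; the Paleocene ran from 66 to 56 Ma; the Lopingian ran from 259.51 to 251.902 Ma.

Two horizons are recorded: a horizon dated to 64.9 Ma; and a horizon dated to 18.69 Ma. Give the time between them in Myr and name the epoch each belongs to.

Elapsed time: 64.9 − 18.69 = 46.21 Myr.
64.9 Ma lies within 66–56 Ma: Paleocene.
18.69 Ma lies within 23.03–5.333 Ma: Miocene.

46.21 million years apart; the first in the Paleocene, the second in the Miocene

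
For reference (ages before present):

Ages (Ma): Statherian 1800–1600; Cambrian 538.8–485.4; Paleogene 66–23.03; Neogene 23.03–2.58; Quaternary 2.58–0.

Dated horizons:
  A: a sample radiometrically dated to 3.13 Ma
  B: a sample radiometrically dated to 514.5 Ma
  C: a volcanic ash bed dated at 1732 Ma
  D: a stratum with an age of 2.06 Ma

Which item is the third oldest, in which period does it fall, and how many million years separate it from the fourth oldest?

Sorted oldest-first by Ma: C (1732), B (514.5), A (3.13), D (2.06).
The third oldest is A at 3.13 Ma, which lies in 23.03–2.58 Ma: the Neogene.
The fourth oldest is D at 2.06 Ma; separation = |3.13 − 2.06| = 1.07 Myr.

A, in the Neogene; 1.07 million years to D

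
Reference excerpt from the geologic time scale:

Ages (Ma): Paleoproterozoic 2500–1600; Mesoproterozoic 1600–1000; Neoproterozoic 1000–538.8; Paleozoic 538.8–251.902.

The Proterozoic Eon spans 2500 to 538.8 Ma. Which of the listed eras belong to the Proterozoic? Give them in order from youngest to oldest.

Eras with both bounds inside 2500–538.8 Ma: Neoproterozoic (1000–538.8), Mesoproterozoic (1600–1000), Paleoproterozoic (2500–1600).

Neoproterozoic, Mesoproterozoic, Paleoproterozoic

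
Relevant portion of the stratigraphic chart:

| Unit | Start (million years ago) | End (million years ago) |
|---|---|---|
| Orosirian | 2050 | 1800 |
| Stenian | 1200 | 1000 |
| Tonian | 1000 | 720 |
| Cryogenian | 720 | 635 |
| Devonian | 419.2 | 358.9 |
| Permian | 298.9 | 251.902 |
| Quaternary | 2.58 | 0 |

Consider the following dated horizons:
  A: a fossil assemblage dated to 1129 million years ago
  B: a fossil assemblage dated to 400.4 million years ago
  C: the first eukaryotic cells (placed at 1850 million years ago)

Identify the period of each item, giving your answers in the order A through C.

A: 1129 Ma lies in 1200–1000 Ma, so Stenian.
B: 400.4 Ma lies in 419.2–358.9 Ma, so Devonian.
C: 1850 Ma lies in 2050–1800 Ma, so Orosirian.

A — Stenian; B — Devonian; C — Orosirian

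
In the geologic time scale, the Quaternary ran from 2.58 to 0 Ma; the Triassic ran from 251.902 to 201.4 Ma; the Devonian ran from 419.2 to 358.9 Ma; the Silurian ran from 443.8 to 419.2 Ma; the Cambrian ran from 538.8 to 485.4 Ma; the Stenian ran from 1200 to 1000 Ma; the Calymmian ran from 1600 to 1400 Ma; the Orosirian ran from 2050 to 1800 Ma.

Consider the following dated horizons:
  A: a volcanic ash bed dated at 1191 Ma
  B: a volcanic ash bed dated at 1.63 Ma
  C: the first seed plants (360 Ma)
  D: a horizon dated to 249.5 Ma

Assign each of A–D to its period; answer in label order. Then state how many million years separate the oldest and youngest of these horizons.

Match each age against the start–end ranges in the excerpt: A = 1191 Ma → Stenian (1200–1000); B = 1.63 Ma → Quaternary (2.58–0); C = 360 Ma → Devonian (419.2–358.9); D = 249.5 Ma → Triassic (251.902–201.4).
The largest age is 1191 Ma and the smallest is 1.63 Ma; their difference is 1189.37 Myr.

A — Stenian; B — Quaternary; C — Devonian; D — Triassic; span 1189.37 million years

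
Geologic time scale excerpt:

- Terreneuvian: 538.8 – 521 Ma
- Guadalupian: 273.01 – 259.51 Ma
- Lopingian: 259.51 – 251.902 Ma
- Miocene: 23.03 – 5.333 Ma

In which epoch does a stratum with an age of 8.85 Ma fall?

8.85 Ma lies between 23.03 and 5.333 Ma, so it falls in the Miocene.

Miocene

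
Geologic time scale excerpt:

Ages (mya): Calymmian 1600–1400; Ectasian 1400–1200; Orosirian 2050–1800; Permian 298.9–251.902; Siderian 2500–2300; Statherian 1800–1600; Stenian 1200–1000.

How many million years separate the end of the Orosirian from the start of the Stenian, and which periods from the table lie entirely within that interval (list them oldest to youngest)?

600 million years; Statherian, Calymmian, Ectasian

End of Orosirian = 1800 Ma; start of Stenian = 1200 Ma.
Gap = 1800 − 1200 = 600 Myr.
Periods wholly inside 1800–1200 Ma: Statherian (1800–1600), Calymmian (1600–1400), Ectasian (1400–1200).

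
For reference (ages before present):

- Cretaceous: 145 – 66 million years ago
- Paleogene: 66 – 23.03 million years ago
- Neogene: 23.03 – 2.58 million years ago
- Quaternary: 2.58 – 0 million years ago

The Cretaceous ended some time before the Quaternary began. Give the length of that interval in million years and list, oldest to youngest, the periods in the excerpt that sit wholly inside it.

End of Cretaceous = 66 Ma; start of Quaternary = 2.58 Ma.
Gap = 66 − 2.58 = 63.42 Myr.
Periods wholly inside 66–2.58 Ma: Paleogene (66–23.03), Neogene (23.03–2.58).

63.42 million years; Paleogene, Neogene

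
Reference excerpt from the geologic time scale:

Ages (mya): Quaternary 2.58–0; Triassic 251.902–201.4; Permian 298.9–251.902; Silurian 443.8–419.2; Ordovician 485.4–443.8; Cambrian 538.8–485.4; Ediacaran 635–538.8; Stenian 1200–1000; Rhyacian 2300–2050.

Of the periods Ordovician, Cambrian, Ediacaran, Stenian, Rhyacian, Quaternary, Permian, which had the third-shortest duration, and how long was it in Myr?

Permian, 46.998 million years

Durations: Ordovician 41.6; Cambrian 53.4; Ediacaran 96.2; Stenian 200; Rhyacian 250; Quaternary 2.58; Permian 46.998 Myr.
Sorted shortest-first: Quaternary (2.58), Ordovician (41.6), Permian (46.998), Cambrian (53.4), Ediacaran (96.2), Stenian (200), Rhyacian (250).
The third shortest is Permian at 46.998 Myr.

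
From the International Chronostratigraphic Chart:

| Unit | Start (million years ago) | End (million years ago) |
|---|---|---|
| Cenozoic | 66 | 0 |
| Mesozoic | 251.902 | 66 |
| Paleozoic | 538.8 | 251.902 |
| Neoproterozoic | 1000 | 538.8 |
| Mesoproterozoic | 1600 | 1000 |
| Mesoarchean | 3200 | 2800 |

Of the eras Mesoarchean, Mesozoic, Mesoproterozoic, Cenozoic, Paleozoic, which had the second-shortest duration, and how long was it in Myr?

Start − end for each: Mesoarchean 3200 − 2800 = 400; Mesozoic 251.902 − 66 = 185.902; Mesoproterozoic 1600 − 1000 = 600; Cenozoic 66 − 0 = 66; Paleozoic 538.8 − 251.902 = 286.898.
Ranking these from shortest: Cenozoic < Mesozoic < Paleozoic < Mesoarchean < Mesoproterozoic.
Position 2 in that ranking is Mesozoic, which lasted 185.902 Myr.

Mesozoic, 185.902 million years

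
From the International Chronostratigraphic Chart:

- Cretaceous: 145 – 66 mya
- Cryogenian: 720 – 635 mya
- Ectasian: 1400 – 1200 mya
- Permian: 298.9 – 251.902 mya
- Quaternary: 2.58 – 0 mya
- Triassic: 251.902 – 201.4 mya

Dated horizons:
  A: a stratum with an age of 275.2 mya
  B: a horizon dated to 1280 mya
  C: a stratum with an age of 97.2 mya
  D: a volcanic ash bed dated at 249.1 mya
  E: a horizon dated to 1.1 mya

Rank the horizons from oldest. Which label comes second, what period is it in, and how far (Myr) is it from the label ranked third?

A, in the Permian; 26.1 million years to D

Larger Ma means older, so oldest first: B 1280 > A 275.2 > D 249.1 > C 97.2 > E 1.1.
Counting 2 along gives A (275.2 Ma); the excerpt puts that inside the Permian, 298.9–251.902 Ma.
Next in line is D (249.1 Ma), and 275.2 − 249.1 = 26.1 Myr.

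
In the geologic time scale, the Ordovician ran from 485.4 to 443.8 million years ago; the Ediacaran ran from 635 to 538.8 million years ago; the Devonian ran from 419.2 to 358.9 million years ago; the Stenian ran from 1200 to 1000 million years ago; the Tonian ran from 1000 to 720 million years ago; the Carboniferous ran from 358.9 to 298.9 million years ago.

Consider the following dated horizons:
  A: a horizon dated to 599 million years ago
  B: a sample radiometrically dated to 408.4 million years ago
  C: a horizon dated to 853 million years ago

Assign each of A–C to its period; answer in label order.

A — Ediacaran; B — Devonian; C — Tonian

Match each age against the start–end ranges in the excerpt: A = 599 Ma → Ediacaran (635–538.8); B = 408.4 Ma → Devonian (419.2–358.9); C = 853 Ma → Tonian (1000–720).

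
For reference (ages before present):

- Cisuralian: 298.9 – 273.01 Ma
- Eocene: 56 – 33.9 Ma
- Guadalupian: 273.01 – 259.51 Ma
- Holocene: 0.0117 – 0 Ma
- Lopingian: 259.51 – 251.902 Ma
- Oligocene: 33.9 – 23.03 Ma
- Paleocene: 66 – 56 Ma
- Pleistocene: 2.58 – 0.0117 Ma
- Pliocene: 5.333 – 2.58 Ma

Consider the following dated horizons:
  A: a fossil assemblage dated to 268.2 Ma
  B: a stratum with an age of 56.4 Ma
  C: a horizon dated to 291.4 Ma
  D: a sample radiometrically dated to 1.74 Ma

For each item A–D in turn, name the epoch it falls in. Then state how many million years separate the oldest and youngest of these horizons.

Match each age against the start–end ranges in the excerpt: A = 268.2 Ma → Guadalupian (273.01–259.51); B = 56.4 Ma → Paleocene (66–56); C = 291.4 Ma → Cisuralian (298.9–273.01); D = 1.74 Ma → Pleistocene (2.58–0.0117).
The largest age is 291.4 Ma and the smallest is 1.74 Ma; their difference is 289.66 Myr.

A — Guadalupian; B — Paleocene; C — Cisuralian; D — Pleistocene; span 289.66 million years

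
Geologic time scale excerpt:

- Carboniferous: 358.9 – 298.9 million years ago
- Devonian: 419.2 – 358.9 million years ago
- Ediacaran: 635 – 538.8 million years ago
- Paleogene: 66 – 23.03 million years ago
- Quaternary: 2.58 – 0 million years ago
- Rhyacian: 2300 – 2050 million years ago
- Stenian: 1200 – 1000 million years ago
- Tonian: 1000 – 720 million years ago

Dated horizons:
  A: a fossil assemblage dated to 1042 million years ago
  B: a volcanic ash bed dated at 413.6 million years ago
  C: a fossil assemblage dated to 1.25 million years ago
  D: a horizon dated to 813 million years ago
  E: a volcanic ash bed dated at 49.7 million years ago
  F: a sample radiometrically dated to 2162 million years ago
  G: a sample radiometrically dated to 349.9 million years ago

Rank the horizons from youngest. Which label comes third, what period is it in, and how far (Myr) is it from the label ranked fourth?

G, in the Carboniferous; 63.7 million years to B

Sorted youngest-first by Ma: C (1.25), E (49.7), G (349.9), B (413.6), D (813), A (1042), F (2162).
The third youngest is G at 349.9 Ma, which lies in 358.9–298.9 Ma: the Carboniferous.
The fourth youngest is B at 413.6 Ma; separation = |349.9 − 413.6| = 63.7 Myr.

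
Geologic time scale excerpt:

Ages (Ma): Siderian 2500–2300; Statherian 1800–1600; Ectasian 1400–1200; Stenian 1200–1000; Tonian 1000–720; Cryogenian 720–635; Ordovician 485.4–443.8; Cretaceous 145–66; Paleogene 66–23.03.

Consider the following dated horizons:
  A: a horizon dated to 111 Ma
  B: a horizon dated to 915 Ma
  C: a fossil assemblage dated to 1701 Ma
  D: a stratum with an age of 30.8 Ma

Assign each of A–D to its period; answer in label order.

A: 111 Ma lies in 145–66 Ma, so Cretaceous.
B: 915 Ma lies in 1000–720 Ma, so Tonian.
C: 1701 Ma lies in 1800–1600 Ma, so Statherian.
D: 30.8 Ma lies in 66–23.03 Ma, so Paleogene.

A — Cretaceous; B — Tonian; C — Statherian; D — Paleogene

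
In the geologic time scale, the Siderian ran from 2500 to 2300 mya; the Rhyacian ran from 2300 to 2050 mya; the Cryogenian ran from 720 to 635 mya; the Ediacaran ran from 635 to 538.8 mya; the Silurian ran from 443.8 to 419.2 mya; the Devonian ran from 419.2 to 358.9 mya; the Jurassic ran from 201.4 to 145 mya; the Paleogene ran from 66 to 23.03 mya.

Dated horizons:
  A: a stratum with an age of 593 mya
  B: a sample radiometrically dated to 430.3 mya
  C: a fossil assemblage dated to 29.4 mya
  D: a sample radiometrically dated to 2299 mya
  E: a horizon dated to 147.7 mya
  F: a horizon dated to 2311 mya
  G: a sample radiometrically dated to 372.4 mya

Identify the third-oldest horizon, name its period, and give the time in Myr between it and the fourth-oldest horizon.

A, in the Ediacaran; 162.7 million years to B

Larger Ma means older, so oldest first: F 2311 > D 2299 > A 593 > B 430.3 > G 372.4 > E 147.7 > C 29.4.
Counting 3 along gives A (593 Ma); the excerpt puts that inside the Ediacaran, 635–538.8 Ma.
Next in line is B (430.3 Ma), and 593 − 430.3 = 162.7 Myr.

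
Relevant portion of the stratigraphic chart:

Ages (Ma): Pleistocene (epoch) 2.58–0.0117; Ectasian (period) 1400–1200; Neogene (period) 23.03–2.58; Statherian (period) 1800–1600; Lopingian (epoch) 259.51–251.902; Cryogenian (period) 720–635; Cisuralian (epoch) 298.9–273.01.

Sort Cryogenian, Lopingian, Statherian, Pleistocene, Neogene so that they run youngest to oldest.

Pleistocene, Neogene, Lopingian, Cryogenian, Statherian

Sorting by start age (ascending Ma, since larger Ma = older): Pleistocene began 2.58, Neogene began 23.03, Lopingian began 259.51, Cryogenian began 720, Statherian began 1800.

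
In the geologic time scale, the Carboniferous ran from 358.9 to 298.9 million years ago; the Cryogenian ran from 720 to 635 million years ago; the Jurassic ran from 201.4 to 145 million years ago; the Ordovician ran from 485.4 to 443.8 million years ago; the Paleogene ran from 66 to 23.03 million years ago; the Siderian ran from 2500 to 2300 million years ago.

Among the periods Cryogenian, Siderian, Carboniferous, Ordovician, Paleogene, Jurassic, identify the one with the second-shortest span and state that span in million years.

Paleogene, 42.97 million years

Start − end for each: Cryogenian 720 − 635 = 85; Siderian 2500 − 2300 = 200; Carboniferous 358.9 − 298.9 = 60; Ordovician 485.4 − 443.8 = 41.6; Paleogene 66 − 23.03 = 42.97; Jurassic 201.4 − 145 = 56.4.
Ranking these from shortest: Ordovician < Paleogene < Jurassic < Carboniferous < Cryogenian < Siderian.
Position 2 in that ranking is Paleogene, which lasted 42.97 Myr.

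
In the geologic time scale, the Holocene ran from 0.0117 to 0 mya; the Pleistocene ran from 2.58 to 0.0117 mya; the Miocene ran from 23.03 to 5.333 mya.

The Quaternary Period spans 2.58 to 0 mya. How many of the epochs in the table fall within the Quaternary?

2

Epochs inside 2.58–0 Ma: Pleistocene, Holocene — 2 in total.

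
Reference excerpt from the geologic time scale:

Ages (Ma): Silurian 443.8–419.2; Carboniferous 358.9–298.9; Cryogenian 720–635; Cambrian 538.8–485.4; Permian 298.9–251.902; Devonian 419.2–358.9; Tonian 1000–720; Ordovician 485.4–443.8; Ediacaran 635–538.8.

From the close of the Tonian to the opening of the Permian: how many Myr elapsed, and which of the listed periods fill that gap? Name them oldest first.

End of Tonian = 720 Ma; start of Permian = 298.9 Ma.
Gap = 720 − 298.9 = 421.1 Myr.
Periods wholly inside 720–298.9 Ma: Cryogenian (720–635), Ediacaran (635–538.8), Cambrian (538.8–485.4), Ordovician (485.4–443.8), Silurian (443.8–419.2), Devonian (419.2–358.9), Carboniferous (358.9–298.9).

421.1 million years; Cryogenian, Ediacaran, Cambrian, Ordovician, Silurian, Devonian, Carboniferous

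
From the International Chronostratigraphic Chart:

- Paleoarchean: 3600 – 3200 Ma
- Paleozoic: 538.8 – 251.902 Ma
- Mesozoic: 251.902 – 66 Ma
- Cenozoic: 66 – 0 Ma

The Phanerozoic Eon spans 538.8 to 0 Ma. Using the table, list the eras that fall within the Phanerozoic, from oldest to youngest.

Eras with both bounds inside 538.8–0 Ma: Paleozoic (538.8–251.902), Mesozoic (251.902–66), Cenozoic (66–0).

Paleozoic, Mesozoic, Cenozoic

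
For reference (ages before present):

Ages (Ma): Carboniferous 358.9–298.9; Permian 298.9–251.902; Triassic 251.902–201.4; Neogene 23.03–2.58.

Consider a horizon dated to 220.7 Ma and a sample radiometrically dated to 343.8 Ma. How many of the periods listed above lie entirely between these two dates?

343.8 Ma sits inside the Carboniferous (358.9–298.9) and 220.7 Ma inside the Triassic (251.902–201.4); neither of those is wholly between the two dates.
The listed periods lying completely between them are Permian — 1 in all.

1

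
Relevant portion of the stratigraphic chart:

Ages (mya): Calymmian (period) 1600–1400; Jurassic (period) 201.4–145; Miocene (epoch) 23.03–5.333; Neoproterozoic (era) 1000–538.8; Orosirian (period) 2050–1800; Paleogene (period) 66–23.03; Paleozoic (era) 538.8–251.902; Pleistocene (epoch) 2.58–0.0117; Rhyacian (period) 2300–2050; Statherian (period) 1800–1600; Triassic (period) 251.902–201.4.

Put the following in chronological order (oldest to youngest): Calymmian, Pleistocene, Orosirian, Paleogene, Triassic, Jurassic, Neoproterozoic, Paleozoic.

Sorting by start age (descending Ma, since larger Ma = older): Orosirian began 2050, Calymmian began 1600, Neoproterozoic began 1000, Paleozoic began 538.8, Triassic began 251.902, Jurassic began 201.4, Paleogene began 66, Pleistocene began 2.58.

Orosirian, Calymmian, Neoproterozoic, Paleozoic, Triassic, Jurassic, Paleogene, Pleistocene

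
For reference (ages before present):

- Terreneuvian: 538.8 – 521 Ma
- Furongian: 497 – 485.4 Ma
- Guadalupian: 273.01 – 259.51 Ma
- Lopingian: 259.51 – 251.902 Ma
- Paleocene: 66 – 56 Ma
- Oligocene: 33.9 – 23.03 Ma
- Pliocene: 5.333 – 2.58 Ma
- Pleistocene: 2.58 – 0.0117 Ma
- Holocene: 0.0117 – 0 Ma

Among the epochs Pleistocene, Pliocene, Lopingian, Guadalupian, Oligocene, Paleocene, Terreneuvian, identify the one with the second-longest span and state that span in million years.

Guadalupian, 13.5 million years

Durations: Pleistocene 2.5683; Pliocene 2.753; Lopingian 7.608; Guadalupian 13.5; Oligocene 10.87; Paleocene 10; Terreneuvian 17.8 Myr.
Sorted longest-first: Terreneuvian (17.8), Guadalupian (13.5), Oligocene (10.87), Paleocene (10), Lopingian (7.608), Pliocene (2.753), Pleistocene (2.5683).
The second longest is Guadalupian at 13.5 Myr.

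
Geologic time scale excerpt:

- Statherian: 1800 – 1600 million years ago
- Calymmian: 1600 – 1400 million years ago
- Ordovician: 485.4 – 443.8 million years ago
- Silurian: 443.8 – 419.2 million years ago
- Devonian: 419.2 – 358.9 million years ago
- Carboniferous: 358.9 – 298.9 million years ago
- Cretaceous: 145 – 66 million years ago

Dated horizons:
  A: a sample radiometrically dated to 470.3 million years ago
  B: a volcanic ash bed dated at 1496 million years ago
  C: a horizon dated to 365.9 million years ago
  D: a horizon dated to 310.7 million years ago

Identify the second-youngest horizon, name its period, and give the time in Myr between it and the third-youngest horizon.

C, in the Devonian; 104.4 million years to A

Sorted youngest-first by Ma: D (310.7), C (365.9), A (470.3), B (1496).
The second youngest is C at 365.9 Ma, which lies in 419.2–358.9 Ma: the Devonian.
The third youngest is A at 470.3 Ma; separation = |365.9 − 470.3| = 104.4 Myr.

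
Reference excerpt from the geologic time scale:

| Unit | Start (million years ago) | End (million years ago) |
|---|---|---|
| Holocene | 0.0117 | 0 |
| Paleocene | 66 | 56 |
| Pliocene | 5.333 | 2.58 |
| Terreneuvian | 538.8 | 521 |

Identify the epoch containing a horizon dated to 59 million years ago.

Paleocene

59 Ma lies between 66 and 56 Ma, so it falls in the Paleocene.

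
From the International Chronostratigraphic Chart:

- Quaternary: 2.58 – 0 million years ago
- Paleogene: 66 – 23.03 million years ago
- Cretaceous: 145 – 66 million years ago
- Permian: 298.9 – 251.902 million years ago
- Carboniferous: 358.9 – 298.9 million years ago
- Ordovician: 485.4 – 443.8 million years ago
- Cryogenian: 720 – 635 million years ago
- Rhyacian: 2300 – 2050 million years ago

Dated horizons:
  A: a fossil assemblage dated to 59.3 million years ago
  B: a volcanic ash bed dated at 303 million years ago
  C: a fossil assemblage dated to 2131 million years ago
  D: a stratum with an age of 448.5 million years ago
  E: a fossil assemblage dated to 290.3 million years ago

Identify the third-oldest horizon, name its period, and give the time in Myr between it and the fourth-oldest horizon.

Sorted oldest-first by Ma: C (2131), D (448.5), B (303), E (290.3), A (59.3).
The third oldest is B at 303 Ma, which lies in 358.9–298.9 Ma: the Carboniferous.
The fourth oldest is E at 290.3 Ma; separation = |303 − 290.3| = 12.7 Myr.

B, in the Carboniferous; 12.7 million years to E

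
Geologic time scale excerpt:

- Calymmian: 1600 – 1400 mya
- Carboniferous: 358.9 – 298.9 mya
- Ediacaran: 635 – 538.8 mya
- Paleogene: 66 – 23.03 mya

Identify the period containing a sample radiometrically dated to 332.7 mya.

Carboniferous

332.7 Ma lies between 358.9 and 298.9 Ma, so it falls in the Carboniferous.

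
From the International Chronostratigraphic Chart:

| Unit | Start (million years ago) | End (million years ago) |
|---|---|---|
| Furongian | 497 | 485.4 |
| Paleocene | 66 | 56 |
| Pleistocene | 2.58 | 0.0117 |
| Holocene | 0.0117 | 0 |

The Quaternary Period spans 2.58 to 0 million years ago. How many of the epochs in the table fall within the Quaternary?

2

Epochs inside 2.58–0 Ma: Pleistocene, Holocene — 2 in total.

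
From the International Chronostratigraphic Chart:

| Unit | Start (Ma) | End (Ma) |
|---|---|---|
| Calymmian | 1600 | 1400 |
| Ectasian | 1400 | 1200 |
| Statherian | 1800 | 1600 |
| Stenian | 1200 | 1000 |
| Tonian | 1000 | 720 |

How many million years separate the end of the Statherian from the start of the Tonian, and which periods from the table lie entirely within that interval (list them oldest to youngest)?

End of Statherian = 1600 Ma; start of Tonian = 1000 Ma.
Gap = 1600 − 1000 = 600 Myr.
Periods wholly inside 1600–1000 Ma: Calymmian (1600–1400), Ectasian (1400–1200), Stenian (1200–1000).

600 million years; Calymmian, Ectasian, Stenian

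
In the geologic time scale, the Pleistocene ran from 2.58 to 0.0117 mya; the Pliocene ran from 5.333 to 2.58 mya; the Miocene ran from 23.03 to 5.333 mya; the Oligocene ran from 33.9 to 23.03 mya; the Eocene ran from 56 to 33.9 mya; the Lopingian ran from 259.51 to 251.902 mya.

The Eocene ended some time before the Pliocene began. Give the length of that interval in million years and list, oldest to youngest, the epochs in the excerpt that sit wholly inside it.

28.567 million years; Oligocene, Miocene

The Eocene closes at 33.9 Ma and the Pliocene opens at 5.333 Ma, so the interval is 33.9 − 5.333 = 28.567 Myr.
An epoch fits inside if it starts at or after 33.9 Ma and ends at or before 5.333 Ma; oldest first that gives Oligocene, Miocene.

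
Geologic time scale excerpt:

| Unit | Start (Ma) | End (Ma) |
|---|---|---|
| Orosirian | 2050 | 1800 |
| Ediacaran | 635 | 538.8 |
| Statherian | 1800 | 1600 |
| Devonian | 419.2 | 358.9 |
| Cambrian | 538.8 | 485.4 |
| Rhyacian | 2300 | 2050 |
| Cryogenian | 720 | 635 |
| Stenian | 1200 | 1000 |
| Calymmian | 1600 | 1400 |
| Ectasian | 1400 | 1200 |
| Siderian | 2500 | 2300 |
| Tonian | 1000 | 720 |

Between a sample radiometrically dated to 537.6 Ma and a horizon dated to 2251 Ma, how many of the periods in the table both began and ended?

8

2251 Ma sits inside the Rhyacian (2300–2050) and 537.6 Ma inside the Cambrian (538.8–485.4); neither of those is wholly between the two dates.
The listed periods lying completely between them are Orosirian, Statherian, Calymmian, Ectasian, Stenian, Tonian, Cryogenian, Ediacaran — 8 in all.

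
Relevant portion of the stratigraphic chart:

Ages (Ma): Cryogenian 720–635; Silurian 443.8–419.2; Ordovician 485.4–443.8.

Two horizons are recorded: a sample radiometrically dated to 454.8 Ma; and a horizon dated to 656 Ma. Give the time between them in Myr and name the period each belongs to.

201.2 million years apart; the first in the Ordovician, the second in the Cryogenian

Elapsed time: 656 − 454.8 = 201.2 Myr.
454.8 Ma lies within 485.4–443.8 Ma: Ordovician.
656 Ma lies within 720–635 Ma: Cryogenian.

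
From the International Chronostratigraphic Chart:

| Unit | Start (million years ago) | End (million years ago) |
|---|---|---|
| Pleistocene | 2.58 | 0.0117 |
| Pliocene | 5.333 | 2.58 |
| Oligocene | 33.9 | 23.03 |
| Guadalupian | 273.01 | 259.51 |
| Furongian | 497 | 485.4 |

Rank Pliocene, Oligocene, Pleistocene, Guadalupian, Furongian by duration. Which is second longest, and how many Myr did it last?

Durations: Pliocene 2.753; Oligocene 10.87; Pleistocene 2.5683; Guadalupian 13.5; Furongian 11.6 Myr.
Sorted longest-first: Guadalupian (13.5), Furongian (11.6), Oligocene (10.87), Pliocene (2.753), Pleistocene (2.5683).
The second longest is Furongian at 11.6 Myr.

Furongian, 11.6 million years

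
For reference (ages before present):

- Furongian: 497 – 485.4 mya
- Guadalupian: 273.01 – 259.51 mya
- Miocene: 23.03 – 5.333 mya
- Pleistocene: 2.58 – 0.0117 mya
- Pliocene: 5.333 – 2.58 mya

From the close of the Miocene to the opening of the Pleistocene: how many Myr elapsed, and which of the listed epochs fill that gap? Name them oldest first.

2.753 million years; Pliocene

End of Miocene = 5.333 Ma; start of Pleistocene = 2.58 Ma.
Gap = 5.333 − 2.58 = 2.753 Myr.
Epochs wholly inside 5.333–2.58 Ma: Pliocene (5.333–2.58).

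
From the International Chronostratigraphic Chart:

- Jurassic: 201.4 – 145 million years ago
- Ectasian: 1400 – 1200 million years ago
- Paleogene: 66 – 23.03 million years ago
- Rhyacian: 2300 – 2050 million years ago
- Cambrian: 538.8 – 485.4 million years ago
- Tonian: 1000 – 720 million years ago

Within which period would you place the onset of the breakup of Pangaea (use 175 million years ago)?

175 Ma lies between 201.4 and 145 Ma, so it falls in the Jurassic.

Jurassic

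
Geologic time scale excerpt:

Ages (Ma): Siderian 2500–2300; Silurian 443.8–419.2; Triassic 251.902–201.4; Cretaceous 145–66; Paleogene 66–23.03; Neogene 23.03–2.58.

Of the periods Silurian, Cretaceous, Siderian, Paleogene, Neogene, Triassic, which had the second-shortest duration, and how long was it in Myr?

Silurian, 24.6 million years

Durations: Silurian 24.6; Cretaceous 79; Siderian 200; Paleogene 42.97; Neogene 20.45; Triassic 50.502 Myr.
Sorted shortest-first: Neogene (20.45), Silurian (24.6), Paleogene (42.97), Triassic (50.502), Cretaceous (79), Siderian (200).
The second shortest is Silurian at 24.6 Myr.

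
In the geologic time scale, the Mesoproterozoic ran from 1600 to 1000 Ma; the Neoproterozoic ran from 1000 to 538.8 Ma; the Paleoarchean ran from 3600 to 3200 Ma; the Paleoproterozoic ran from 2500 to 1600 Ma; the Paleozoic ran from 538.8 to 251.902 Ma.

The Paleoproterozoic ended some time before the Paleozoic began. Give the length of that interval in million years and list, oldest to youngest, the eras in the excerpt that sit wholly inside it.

1061.2 million years; Mesoproterozoic, Neoproterozoic

End of Paleoproterozoic = 1600 Ma; start of Paleozoic = 538.8 Ma.
Gap = 1600 − 538.8 = 1061.2 Myr.
Eras wholly inside 1600–538.8 Ma: Mesoproterozoic (1600–1000), Neoproterozoic (1000–538.8).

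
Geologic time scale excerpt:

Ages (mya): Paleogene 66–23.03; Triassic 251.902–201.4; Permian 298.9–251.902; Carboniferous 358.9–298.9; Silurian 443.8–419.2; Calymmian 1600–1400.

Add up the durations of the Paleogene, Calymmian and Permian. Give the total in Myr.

289.968 million years

Each duration: Paleogene = 42.97; Calymmian = 200; Permian = 46.998.
Sum: 42.97 + 200 + 46.998 = 289.968 Myr.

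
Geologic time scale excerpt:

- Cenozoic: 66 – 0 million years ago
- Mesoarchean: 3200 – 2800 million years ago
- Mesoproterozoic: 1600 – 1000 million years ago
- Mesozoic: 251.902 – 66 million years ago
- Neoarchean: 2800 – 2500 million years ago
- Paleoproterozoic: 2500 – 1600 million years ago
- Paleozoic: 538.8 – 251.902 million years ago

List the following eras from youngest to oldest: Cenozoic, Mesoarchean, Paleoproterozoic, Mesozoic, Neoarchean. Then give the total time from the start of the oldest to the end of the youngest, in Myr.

From the excerpt: Cenozoic 66–0; Mesoarchean 3200–2800; Paleoproterozoic 2500–1600; Mesozoic 251.902–66; Neoarchean 2800–2500 (Ma).
Larger Ma is earlier, so the oldest is Mesoarchean and the youngest is Cenozoic; youngest to oldest: Cenozoic, Mesozoic, Paleoproterozoic, Neoarchean, Mesoarchean.
Oldest start 3200 minus youngest end 0 gives 3200 Myr overall.

Cenozoic, Mesozoic, Paleoproterozoic, Neoarchean, Mesoarchean; total span 3200 Myr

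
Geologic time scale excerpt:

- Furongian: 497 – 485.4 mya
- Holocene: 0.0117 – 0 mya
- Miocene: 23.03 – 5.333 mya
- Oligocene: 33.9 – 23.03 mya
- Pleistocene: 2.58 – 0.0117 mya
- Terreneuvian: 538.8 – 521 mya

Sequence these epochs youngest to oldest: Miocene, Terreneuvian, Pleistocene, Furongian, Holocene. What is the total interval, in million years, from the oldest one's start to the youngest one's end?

Holocene, Pleistocene, Miocene, Furongian, Terreneuvian; total span 538.8 Myr

Start ages (Ma): Terreneuvian 538.8, Furongian 497, Miocene 23.03, Pleistocene 2.58, Holocene 0.0117.
Ordered youngest to oldest: Holocene, Pleistocene, Miocene, Furongian, Terreneuvian.
Span = 538.8 − 0 = 538.8 Myr.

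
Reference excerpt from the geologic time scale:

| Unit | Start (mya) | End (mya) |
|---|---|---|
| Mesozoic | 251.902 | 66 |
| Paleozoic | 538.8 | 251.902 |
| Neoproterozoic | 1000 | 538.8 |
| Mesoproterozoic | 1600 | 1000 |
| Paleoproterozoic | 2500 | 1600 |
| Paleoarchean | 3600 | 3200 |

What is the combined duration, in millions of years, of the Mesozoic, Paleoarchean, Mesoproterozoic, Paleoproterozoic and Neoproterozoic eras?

2547.102 million years

Duration is start − end for each: (251.902 − 66) + (3600 − 3200) + (1600 − 1000) + (2500 − 1600) + (1000 − 538.8).
That is 185.902 + 400 + 600 + 900 + 461.2, which totals 2547.102 million years.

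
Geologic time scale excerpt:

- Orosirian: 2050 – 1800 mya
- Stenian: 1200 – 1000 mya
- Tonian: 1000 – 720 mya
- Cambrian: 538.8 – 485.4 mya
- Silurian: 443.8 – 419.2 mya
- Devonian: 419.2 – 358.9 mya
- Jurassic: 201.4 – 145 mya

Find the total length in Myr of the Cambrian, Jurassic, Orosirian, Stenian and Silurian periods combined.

584.4 million years

Duration is start − end for each: (538.8 − 485.4) + (201.4 − 145) + (2050 − 1800) + (1200 − 1000) + (443.8 − 419.2).
That is 53.4 + 56.4 + 250 + 200 + 24.6, which totals 584.4 million years.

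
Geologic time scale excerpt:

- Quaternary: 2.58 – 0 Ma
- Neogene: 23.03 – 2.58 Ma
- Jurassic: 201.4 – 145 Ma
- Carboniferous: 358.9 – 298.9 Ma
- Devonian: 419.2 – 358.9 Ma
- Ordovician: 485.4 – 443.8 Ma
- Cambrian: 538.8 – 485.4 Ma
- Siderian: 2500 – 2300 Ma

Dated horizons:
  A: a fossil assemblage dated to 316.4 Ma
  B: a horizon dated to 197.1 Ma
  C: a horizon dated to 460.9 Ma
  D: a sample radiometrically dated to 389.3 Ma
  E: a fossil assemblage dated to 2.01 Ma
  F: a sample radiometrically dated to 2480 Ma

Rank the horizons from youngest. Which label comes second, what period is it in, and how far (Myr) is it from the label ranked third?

Sorted youngest-first by Ma: E (2.01), B (197.1), A (316.4), D (389.3), C (460.9), F (2480).
The second youngest is B at 197.1 Ma, which lies in 201.4–145 Ma: the Jurassic.
The third youngest is A at 316.4 Ma; separation = |197.1 − 316.4| = 119.3 Myr.

B, in the Jurassic; 119.3 million years to A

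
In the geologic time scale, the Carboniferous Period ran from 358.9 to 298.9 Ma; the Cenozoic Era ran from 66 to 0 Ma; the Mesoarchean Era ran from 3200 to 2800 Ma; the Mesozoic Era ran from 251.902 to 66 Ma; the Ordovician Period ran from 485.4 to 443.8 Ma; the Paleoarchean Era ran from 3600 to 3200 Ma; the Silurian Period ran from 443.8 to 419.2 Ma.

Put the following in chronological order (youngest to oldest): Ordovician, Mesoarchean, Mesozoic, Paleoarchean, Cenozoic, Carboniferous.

The oldest of these is Paleoarchean (starts 3600 Ma) and the youngest is Cenozoic (ends 0 Ma).
In between, by decreasing start age: Mesoarchean (3200), Ordovician (485.4), Carboniferous (358.9), Mesozoic (251.902).
Listing youngest first means reversing that sequence.

Cenozoic, Mesozoic, Carboniferous, Ordovician, Mesoarchean, Paleoarchean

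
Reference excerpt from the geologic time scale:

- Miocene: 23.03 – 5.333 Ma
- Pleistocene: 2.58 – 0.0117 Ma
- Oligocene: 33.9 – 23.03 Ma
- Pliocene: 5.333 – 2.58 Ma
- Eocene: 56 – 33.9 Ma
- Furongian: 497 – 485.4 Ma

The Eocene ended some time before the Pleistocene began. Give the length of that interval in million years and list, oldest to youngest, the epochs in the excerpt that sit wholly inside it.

31.32 million years; Oligocene, Miocene, Pliocene

End of Eocene = 33.9 Ma; start of Pleistocene = 2.58 Ma.
Gap = 33.9 − 2.58 = 31.32 Myr.
Epochs wholly inside 33.9–2.58 Ma: Oligocene (33.9–23.03), Miocene (23.03–5.333), Pliocene (5.333–2.58).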